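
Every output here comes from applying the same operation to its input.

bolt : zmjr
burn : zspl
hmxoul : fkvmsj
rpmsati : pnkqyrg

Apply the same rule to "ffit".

ddgr

The transformation: shift every letter 2 places backward in the alphabet (wrapping around).
"ffit" → "ddgr".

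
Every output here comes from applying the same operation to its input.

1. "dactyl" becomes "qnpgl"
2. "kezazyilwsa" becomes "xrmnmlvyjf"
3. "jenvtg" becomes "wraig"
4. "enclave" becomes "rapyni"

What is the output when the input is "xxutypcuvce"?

kkhglcphip

The transformation: delete the last character, then shift every letter 13 places forward in the alphabet (wrapping around) — i.e. ROT13.
For "xxutypcuvce", step one produces "xxutypcuvc"; step two turns that into "kkhglcphip".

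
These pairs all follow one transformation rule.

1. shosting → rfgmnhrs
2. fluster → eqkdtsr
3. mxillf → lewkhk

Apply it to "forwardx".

The rule is to take characters alternately from the front and the back (1st, last, 2nd, 2nd-last, ...), then shift every letter 1 place backward in the alphabet (wrapping around).
Starting from "forwardx": after the first operation, "fxodrrwa"; after the second, "ewncqqvz".

ewncqqvz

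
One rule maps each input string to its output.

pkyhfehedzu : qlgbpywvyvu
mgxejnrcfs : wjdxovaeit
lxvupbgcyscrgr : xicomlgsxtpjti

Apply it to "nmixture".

ivedzokl

Looking at the pairs, the operation is to move the last 2 characters to the front (rotate right by 2), then shift every letter 9 places backward in the alphabet (wrapping around).
Starting from "nmixture": after the first operation, "renmixtu"; after the second, "ivedzokl".
(Check on "pkyhfehedzu": → "zupkyhfehed" → "qlgbpywvyvu" ✓)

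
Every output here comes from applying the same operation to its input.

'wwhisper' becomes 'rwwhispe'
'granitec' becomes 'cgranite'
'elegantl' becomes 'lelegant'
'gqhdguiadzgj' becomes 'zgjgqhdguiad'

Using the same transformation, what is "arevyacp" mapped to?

parevyac

Each output is the input with this applied: swap the front and back halves of the string, then move the first 3 characters to the end (rotate left by 3).
Working it through for "arevyacp": intermediate "yacparev", final "parevyac".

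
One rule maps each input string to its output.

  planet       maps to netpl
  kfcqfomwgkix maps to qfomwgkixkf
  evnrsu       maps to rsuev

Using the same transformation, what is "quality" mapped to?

lityqu

The pattern: move the first 2 characters to the end (rotate left by 2), then delete the first character.
"quality" → "alityqu" → "lityqu".
(Check on "kfcqfomwgkix": → "cqfomwgkixkf" → "qfomwgkixkf" ✓)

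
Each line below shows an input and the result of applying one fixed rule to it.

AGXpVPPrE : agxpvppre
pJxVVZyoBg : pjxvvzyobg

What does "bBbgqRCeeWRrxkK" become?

The transformation: convert every letter to lowercase.
So "bBbgqRCeeWRrxkK" becomes "bbbgqrceewrrxkk".

bbbgqrceewrrxkk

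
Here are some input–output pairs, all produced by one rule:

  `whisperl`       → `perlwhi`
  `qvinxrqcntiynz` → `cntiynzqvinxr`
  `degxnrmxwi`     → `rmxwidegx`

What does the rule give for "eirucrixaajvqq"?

Looking at the pairs, the operation is to swap the front and back halves of the string, then delete the last character.
"eirucrixaajvqq" → "xaajvqqeirucri" → "xaajvqqeirucr".

xaajvqqeirucr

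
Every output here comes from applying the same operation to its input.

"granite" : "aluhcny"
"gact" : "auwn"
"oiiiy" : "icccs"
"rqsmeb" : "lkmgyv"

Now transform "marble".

In each case the input is transformed by: shift every letter 6 places backward in the alphabet (wrapping around).
Applying that to "marble" gives "gulvfy".

gulvfy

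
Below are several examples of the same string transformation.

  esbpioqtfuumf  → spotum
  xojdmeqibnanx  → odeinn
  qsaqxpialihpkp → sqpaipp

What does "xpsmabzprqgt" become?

The transformation: keep every other character starting from the second (positions 2nd, 4th, 6th, ...).
Applying that to "xpsmabzprqgt" gives "pmbpqt".

pmbpqt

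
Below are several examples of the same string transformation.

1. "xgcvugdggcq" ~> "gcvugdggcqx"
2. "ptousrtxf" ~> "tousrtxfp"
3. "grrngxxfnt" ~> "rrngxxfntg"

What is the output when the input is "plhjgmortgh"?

lhjgmortghp

What's happening: move the first character to the end.
Doing the same to "plhjgmortgh": "lhjgmortghp".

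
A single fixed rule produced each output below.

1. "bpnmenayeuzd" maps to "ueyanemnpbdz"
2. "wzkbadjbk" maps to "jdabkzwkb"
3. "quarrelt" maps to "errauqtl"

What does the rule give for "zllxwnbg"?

nwxllzgb

The pattern: reverse the string, then move the first 2 characters to the end (rotate left by 2).
Starting from "zllxwnbg": after the first operation, "gbnwxllz"; after the second, "nwxllzgb".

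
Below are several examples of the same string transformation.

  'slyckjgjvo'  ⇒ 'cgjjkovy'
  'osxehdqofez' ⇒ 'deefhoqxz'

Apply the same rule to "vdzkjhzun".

Looking at the pairs, the operation is to delete the first 2 characters, then sort the characters into alphabetical order.
Applying both steps to "vdzkjhzun": "zkjhzun", then "hjknuzz".
(Check on "slyckjgjvo": → "yckjgjvo" → "cgjjkovy" ✓)

hjknuzz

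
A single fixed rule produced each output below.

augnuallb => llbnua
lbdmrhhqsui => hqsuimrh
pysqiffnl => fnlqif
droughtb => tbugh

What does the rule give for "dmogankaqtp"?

In each case the input is transformed by: delete the first 3 characters, then move the first 3 characters to the end (rotate left by 3).
"dmogankaqtp" → "gankaqtp" → "kaqtpgan".

kaqtpgan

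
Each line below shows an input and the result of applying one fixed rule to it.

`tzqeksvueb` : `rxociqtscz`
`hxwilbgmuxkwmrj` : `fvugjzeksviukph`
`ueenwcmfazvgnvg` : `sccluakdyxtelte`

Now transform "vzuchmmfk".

In each case the input is transformed by: shift every letter 2 places backward in the alphabet (wrapping around).
Doing the same to "vzuchmmfk": "txsafkkdi".

txsafkkdi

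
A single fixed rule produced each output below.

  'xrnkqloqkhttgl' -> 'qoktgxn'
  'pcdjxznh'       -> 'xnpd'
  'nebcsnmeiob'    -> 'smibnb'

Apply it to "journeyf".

The transformation: keep every other character starting from the first (positions 1st, 3rd, 5th, ...), then move the first 2 characters to the end (rotate left by 2).
Applying both steps to "journeyf": "juny", then "nyju".

nyju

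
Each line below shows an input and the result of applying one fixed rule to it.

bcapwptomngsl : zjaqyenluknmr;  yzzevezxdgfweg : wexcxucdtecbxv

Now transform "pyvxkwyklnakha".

nywftivyilujwi

Looking at the pairs, the operation is to shift every letter 2 places backward in the alphabet (wrapping around), then take characters alternately from the front and the back (1st, last, 2nd, 2nd-last, ...).
Working it through for "pyvxkwyklnakha": intermediate "nwtviuwijlyify", final "nywftivyilujwi".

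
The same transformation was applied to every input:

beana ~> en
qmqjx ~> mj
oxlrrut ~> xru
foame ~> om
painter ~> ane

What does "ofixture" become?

fxue

The transformation: keep every other character starting from the second (positions 2nd, 4th, 6th, ...).
So "ofixture" becomes "fxue".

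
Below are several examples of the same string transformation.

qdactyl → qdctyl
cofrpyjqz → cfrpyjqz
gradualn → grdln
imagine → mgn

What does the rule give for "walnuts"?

The rule is to remove every vowel.
Applying that to "walnuts" gives "wlnts".

wlnts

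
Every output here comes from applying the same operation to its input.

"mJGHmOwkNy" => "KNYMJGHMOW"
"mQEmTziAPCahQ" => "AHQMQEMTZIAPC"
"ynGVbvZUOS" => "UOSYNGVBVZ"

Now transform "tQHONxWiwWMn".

WMNTQHONXWIW

The pattern: move the last 3 characters to the front (rotate right by 3), then convert every letter to uppercase.
Starting from "tQHONxWiwWMn": after the first operation, "WMntQHONxWiw"; after the second, "WMNTQHONXWIW".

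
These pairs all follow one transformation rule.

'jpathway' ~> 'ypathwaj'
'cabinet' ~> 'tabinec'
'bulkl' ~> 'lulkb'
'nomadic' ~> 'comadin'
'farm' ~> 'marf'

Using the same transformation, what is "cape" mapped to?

eapc

Each output is the input with this applied: swap the first and last characters.
For "cape" the result is "eapc".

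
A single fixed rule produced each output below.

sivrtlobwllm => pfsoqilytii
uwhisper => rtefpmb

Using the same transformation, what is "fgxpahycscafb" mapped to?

cdumxevzpzxc

The rule is to delete the last character, then shift every letter 3 places backward in the alphabet (wrapping around).
Applying both steps to "fgxpahycscafb": "fgxpahycscaf", then "cdumxevzpzxc".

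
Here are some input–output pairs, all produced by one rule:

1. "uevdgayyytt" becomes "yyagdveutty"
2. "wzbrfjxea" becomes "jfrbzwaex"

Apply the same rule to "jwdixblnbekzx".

ebnlbxidwjxzk

What's happening: move the last 3 characters to the front (rotate right by 3), then reverse the string.
On "jwdixblnbekzx": the first step gives "kzxjwdixblnbe", and the second then gives "ebnlbxidwjxzk".
(Check on "uevdgayyytt": → "yttuevdgayy" → "yyagdveutty" ✓)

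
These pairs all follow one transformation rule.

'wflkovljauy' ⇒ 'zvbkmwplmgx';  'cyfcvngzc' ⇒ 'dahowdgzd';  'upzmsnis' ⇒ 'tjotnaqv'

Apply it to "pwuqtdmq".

rneurvxq

The pattern: reverse the string, then shift every letter 1 place forward in the alphabet (wrapping around).
Starting from "pwuqtdmq": after the first operation, "qmdtquwp"; after the second, "rneurvxq".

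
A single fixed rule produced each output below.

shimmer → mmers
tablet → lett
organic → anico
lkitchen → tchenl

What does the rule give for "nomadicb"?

In each case the input is transformed by: move the first 3 characters to the end (rotate left by 3), then delete the last 2 characters.
Working it through for "nomadicb": intermediate "adicbnom", final "adicbn".

adicbn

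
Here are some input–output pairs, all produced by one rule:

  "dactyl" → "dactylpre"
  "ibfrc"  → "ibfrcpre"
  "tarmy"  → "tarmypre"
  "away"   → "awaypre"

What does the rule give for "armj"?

armjpre

The rule is to append "pre".
So "armj" becomes "armjpre".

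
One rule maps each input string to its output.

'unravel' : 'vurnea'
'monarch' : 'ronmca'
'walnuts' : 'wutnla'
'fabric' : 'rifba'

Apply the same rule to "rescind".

What's happening: delete the last character, then sort the characters into reverse alphabetical order.
Working it through for "rescind": intermediate "rescin", final "srniec".
(Check on "unravel": → "unrave" → "vurnea" ✓)

srniec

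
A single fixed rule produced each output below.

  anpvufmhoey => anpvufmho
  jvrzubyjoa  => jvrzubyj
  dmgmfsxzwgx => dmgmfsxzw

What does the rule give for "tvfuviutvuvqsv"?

tvfuviutvuvq

Each output is the input with this applied: delete the last 2 characters.
For "tvfuviutvuvqsv" the result is "tvfuviutvuvq".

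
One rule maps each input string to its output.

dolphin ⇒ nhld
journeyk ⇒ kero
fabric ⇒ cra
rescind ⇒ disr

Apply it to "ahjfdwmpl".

lmdja

What's happening: reverse the string, then keep every other character starting from the first (positions 1st, 3rd, 5th, ...).
Working it through for "ahjfdwmpl": intermediate "lpmwdfjha", final "lmdja".
(Check on "fabric": → "cirbaf" → "cra" ✓)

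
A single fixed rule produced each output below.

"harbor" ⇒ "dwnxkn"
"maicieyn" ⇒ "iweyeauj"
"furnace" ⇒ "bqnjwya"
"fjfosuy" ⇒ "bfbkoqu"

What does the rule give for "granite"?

In each case the input is transformed by: shift every letter 4 places backward in the alphabet (wrapping around).
On "granite" that produces "cnwjepa".

cnwjepa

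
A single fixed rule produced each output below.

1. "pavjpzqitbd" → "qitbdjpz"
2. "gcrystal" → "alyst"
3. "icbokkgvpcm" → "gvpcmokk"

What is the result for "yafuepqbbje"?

Each output is the input with this applied: delete the first 3 characters, then move the first 3 characters to the end (rotate left by 3).
"yafuepqbbje" → "uepqbbje" → "qbbjeuep".

qbbjeuep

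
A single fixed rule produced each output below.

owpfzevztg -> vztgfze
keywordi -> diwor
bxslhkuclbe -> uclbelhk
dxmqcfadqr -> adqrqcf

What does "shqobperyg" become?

What's happening: delete the first 3 characters, then move the first 3 characters to the end (rotate left by 3).
For "shqobperyg", step one produces "obperyg"; step two turns that into "erygobp".

erygobp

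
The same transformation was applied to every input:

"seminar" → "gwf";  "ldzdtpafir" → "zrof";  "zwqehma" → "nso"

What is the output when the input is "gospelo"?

udc

In each case the input is transformed by: keep one character in every 3, starting at position 1 (positions 1st, 4th, 7th, ...), then shift every letter 12 places backward in the alphabet (wrapping around).
"gospelo" → "udc".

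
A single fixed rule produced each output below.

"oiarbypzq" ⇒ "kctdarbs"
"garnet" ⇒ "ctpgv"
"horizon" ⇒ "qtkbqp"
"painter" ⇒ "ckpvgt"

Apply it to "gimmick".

In each case the input is transformed by: shift every letter 2 places forward in the alphabet (wrapping around), then delete the first character.
Doing the same to "gimmick": "kookem".

kookem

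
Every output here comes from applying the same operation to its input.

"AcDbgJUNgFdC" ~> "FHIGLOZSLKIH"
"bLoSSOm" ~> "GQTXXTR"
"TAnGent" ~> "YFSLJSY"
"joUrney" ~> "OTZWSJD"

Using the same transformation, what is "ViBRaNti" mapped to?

ANGWFSYN

Looking at the pairs, the operation is to shift every letter 5 places forward in the alphabet (wrapping around), then convert every letter to uppercase.
"ViBRaNti" → "AnGWfSyn" → "ANGWFSYN".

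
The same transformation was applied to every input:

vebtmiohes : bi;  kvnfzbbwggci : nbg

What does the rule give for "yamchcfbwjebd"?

What's happening: delete the last 2 characters, then keep one character in every 3, starting at position 3 (positions 3rd, 6th, 9th, ...).
"yamchcfbwjebd" → "yamchcfbwje" → "mcw".

mcw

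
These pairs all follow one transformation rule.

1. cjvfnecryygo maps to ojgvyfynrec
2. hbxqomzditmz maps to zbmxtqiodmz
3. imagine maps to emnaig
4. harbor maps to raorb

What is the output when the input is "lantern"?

narnet

The transformation: take characters alternately from the front and the back (1st, last, 2nd, 2nd-last, ...), then delete the first character.
Applying both steps to "lantern": "lnarnet", then "narnet".
(Check on "hbxqomzditmz": → "hzbmxtqiodmz" → "zbmxtqiodmz" ✓)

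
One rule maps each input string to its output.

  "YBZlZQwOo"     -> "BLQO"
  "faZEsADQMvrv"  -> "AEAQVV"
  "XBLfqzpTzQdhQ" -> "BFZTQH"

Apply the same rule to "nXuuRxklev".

Each output is the input with this applied: keep every other character starting from the second (positions 2nd, 4th, 6th, ...), then convert every letter to uppercase.
On "nXuuRxklev": the first step gives "Xuxlv", and the second then gives "XUXLV".

XUXLV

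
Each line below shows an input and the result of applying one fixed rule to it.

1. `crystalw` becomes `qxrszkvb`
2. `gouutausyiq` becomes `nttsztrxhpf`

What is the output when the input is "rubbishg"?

Looking at the pairs, the operation is to shift every letter 1 place backward in the alphabet (wrapping around), then move the first character to the end.
"rubbishg" → "qtaahrgf" → "taahrgfq".

taahrgfq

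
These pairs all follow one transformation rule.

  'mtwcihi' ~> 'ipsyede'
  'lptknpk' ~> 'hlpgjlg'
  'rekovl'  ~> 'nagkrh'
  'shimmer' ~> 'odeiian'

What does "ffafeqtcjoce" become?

What's happening: shift every letter 4 places backward in the alphabet (wrapping around).
Applying that to "ffafeqtcjoce" gives "bbwbampyfkya".

bbwbampyfkya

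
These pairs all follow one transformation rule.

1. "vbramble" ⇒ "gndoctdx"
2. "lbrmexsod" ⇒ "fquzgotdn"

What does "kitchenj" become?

lpgjevkm

Each output is the input with this applied: reverse the string, then shift every letter 2 places forward in the alphabet (wrapping around).
"kitchenj" → "jnehctik" → "lpgjevkm".
(Check on "lbrmexsod": → "dosxemrbl" → "fquzgotdn" ✓)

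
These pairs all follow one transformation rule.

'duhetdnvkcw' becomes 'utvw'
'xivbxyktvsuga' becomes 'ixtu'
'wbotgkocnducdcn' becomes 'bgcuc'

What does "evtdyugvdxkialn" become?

vyvkl

The transformation: keep one character in every 3, starting at position 2 (positions 2nd, 5th, 8th, ...).
For "evtdyugvdxkialn" the result is "vyvkl".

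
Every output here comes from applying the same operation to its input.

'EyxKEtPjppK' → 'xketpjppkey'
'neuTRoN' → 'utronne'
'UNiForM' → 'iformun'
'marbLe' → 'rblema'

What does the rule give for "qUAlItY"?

alityqu

In each case the input is transformed by: move the first 2 characters to the end (rotate left by 2), then convert every letter to lowercase.
Doing the same to "qUAlItY": "alityqu".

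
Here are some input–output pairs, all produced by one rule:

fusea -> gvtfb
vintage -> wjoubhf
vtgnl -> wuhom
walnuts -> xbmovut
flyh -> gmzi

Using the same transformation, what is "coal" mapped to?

dpbm

The transformation: shift every letter 1 place forward in the alphabet (wrapping around).
On "coal" that produces "dpbm".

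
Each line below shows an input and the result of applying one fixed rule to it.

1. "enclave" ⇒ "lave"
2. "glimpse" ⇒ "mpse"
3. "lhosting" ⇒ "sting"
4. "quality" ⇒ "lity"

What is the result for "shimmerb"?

mmerb

What's happening: delete the first 3 characters.
Applying that to "shimmerb" gives "mmerb".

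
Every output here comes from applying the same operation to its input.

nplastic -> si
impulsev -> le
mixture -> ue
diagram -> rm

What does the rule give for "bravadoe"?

In each case the input is transformed by: keep every other character starting from the first (positions 1st, 3rd, 5th, ...), then delete the first 2 characters.
Working it through for "bravadoe": intermediate "baao", final "ao".

ao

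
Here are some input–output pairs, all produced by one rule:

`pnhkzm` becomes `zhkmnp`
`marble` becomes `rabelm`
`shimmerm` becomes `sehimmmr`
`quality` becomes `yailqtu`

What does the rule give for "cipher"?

What's happening: sort the characters into alphabetical order, then move the last character to the front.
Starting from "cipher": after the first operation, "cehipr"; after the second, "rcehip".

rcehip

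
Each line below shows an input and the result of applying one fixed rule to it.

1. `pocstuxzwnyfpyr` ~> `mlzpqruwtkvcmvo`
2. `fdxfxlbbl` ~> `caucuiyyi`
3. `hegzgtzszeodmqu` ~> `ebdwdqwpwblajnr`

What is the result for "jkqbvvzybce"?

Looking at the pairs, the operation is to shift every letter 3 places backward in the alphabet (wrapping around).
Doing the same to "jkqbvvzybce": "ghnysswvyzb".

ghnysswvyzb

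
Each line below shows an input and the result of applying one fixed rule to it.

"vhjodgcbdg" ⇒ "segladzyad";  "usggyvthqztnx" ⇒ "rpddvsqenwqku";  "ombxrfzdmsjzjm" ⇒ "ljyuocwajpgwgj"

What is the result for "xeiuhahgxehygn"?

ubfrexedubevdk

Each output is the input with this applied: shift every letter 3 places backward in the alphabet (wrapping around).
So "xeiuhahgxehygn" becomes "ubfrexedubevdk".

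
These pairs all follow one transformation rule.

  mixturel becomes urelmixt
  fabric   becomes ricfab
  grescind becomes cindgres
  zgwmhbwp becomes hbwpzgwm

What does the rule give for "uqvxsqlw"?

Each output is the input with this applied: swap the front and back halves of the string.
So "uqvxsqlw" becomes "sqlwuqvx".

sqlwuqvx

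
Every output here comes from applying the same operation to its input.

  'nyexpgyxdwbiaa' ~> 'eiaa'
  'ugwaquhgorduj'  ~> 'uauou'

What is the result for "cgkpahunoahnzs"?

What's happening: keep only the vowels.
"cgkpahunoahnzs" → "auoa".

auoa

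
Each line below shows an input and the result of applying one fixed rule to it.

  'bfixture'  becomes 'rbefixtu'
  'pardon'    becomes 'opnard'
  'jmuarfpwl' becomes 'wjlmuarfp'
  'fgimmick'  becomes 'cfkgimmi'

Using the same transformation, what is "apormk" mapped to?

The transformation: swap the first and last characters, then move the last 2 characters to the front (rotate right by 2).
Applying that to "apormk" gives "makpor".

makpor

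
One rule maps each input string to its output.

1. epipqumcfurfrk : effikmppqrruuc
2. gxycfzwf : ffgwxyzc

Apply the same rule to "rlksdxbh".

dhklrsxb

The transformation: sort the characters into alphabetical order, then move the first character to the end.
Starting from "rlksdxbh": after the first operation, "bdhklrsx"; after the second, "dhklrsxb".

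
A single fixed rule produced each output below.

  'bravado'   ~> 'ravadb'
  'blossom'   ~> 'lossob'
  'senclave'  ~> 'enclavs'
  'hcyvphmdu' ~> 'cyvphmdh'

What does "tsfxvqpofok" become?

sfxvqpofot

Each output is the input with this applied: delete the last character, then move the first character to the end.
On "tsfxvqpofok": the first step gives "tsfxvqpofo", and the second then gives "sfxvqpofot".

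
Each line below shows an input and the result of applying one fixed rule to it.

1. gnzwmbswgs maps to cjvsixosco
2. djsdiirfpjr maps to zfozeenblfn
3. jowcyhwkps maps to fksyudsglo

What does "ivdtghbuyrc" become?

erzpcdxquny

In each case the input is transformed by: shift every letter 4 places backward in the alphabet (wrapping around).
Applying that to "ivdtghbuyrc" gives "erzpcdxquny".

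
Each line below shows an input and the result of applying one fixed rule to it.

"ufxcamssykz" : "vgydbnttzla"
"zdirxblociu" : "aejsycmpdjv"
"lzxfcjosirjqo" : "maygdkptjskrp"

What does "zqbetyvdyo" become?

arcfuzwezp

In each case the input is transformed by: shift every letter 1 place forward in the alphabet (wrapping around).
Doing the same to "zqbetyvdyo": "arcfuzwezp".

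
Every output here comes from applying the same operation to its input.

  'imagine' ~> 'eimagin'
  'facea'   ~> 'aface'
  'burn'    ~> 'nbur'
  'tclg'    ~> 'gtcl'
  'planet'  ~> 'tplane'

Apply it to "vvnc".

cvvn

Looking at the pairs, the operation is to move the last character to the front.
"vvnc" → "cvvn".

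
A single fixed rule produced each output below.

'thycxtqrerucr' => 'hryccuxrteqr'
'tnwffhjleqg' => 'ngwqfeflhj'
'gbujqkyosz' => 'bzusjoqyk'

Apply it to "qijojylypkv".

ivjkopjyyl

The pattern: delete the first character, then take characters alternately from the front and the back (1st, last, 2nd, 2nd-last, ...).
Applying both steps to "qijojylypkv": "ijojylypkv", then "ivjkopjyyl".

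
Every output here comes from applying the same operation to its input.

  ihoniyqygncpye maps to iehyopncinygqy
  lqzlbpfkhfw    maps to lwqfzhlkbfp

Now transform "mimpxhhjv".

The transformation: take characters alternately from the front and the back (1st, last, 2nd, 2nd-last, ...).
"mimpxhhjv" → "mvijmhphx".

mvijmhphx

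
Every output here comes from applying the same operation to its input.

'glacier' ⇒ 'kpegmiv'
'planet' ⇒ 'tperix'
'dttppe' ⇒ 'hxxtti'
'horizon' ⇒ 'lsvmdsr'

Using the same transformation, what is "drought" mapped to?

hvsyklx

Each output is the input with this applied: shift every letter 4 places forward in the alphabet (wrapping around).
Doing the same to "drought": "hvsyklx".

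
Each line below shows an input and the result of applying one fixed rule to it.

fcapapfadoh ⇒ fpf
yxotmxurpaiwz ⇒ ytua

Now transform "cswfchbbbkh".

cfb

The transformation: delete the last 3 characters, then keep one character in every 3, starting at position 1 (positions 1st, 4th, 7th, ...).
Applying both steps to "cswfchbbbkh": "cswfchbb", then "cfb".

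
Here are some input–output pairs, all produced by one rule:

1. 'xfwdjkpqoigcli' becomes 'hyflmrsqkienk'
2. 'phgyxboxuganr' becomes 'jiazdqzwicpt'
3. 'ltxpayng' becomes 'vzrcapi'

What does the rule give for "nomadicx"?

qocfkez

Looking at the pairs, the operation is to delete the first character, then shift every letter 2 places forward in the alphabet (wrapping around).
Starting from "nomadicx": after the first operation, "omadicx"; after the second, "qocfkez".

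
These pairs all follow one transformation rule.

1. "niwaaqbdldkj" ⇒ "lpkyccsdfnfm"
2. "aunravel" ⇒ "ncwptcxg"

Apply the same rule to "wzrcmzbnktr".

The rule is to shift every letter 2 places forward in the alphabet (wrapping around), then move the last character to the front.
For "wzrcmzbnktr", step one produces "ybteobdpmvt"; step two turns that into "tybteobdpmv".
(Check on "aunravel": → "cwptcxgn" → "ncwptcxg" ✓)

tybteobdpmv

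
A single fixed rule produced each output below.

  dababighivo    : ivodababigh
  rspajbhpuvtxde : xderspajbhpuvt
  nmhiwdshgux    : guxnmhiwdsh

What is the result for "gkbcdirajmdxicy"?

icygkbcdirajmdx

Each output is the input with this applied: move the last 3 characters to the front (rotate right by 3).
For "gkbcdirajmdxicy" the result is "icygkbcdirajmdx".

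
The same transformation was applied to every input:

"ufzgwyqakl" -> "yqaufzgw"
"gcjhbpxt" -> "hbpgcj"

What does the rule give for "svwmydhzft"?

dhzsvwmy

What's happening: delete the last 2 characters, then move the last 3 characters to the front (rotate right by 3).
For "svwmydhzft", step one produces "svwmydhz"; step two turns that into "dhzsvwmy".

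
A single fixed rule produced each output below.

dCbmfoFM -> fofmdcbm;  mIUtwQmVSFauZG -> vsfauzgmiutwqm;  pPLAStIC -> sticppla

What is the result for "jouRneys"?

neysjour

What's happening: swap the front and back halves of the string, then convert every letter to lowercase.
Starting from "jouRneys": after the first operation, "neysjouR"; after the second, "neysjour".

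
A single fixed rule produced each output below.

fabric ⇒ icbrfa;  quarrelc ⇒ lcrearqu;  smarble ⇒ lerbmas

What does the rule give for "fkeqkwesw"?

swweqkkef

In each case the input is transformed by: reverse the string, then swap each adjacent pair of characters (1↔2, 3↔4, ...).
Starting from "fkeqkwesw": after the first operation, "wsewkqekf"; after the second, "swweqkkef".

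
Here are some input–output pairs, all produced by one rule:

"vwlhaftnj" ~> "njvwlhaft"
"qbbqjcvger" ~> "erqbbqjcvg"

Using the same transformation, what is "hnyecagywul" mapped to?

ulhnyecagyw

The transformation: move the last 2 characters to the front (rotate right by 2).
So "hnyecagywul" becomes "ulhnyecagyw".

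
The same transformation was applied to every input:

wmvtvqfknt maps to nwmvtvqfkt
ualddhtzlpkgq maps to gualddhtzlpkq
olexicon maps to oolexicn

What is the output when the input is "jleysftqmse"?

sjleysftqme

In each case the input is transformed by: move the last character to the front, then swap the first and last characters.
Applying both steps to "jleysftqmse": "ejleysftqms", then "sjleysftqme".
(Check on "ualddhtzlpkgq": → "qualddhtzlpkg" → "gualddhtzlpkq" ✓)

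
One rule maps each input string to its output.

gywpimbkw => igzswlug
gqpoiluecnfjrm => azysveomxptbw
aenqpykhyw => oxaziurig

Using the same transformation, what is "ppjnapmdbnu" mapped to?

ztxkzwnlxe

What's happening: delete the first character, then shift every letter 10 places forward in the alphabet (wrapping around).
Doing the same to "ppjnapmdbnu": "ztxkzwnlxe".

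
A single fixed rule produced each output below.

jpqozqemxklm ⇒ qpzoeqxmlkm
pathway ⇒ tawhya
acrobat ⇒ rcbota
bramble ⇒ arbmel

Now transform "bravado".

Looking at the pairs, the operation is to delete the first character, then swap each adjacent pair of characters (1↔2, 3↔4, ...).
For "bravado", step one produces "ravado"; step two turns that into "aravod".
(Check on "jpqozqemxklm": → "pqozqemxklm" → "qpzoeqxmlkm" ✓)

aravod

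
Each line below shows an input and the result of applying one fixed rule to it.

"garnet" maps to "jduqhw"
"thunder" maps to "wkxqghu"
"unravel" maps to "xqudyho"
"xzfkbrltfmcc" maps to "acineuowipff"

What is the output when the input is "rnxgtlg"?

Rule — shift every letter 3 places forward in the alphabet (wrapping around).
"rnxgtlg" → "uqajwoj".

uqajwoj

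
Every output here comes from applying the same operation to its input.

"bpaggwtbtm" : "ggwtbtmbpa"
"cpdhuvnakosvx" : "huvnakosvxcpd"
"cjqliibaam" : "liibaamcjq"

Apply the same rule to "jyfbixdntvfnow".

bixdntvfnowjyf

In each case the input is transformed by: move the first 3 characters to the end (rotate left by 3).
For "jyfbixdntvfnow" the result is "bixdntvfnowjyf".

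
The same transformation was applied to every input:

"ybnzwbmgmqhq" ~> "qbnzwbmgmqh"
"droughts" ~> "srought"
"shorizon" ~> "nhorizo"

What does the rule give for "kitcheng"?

gitchen

Rule — delete the first character, then move the last character to the front.
For "kitcheng", step one produces "itcheng"; step two turns that into "gitchen".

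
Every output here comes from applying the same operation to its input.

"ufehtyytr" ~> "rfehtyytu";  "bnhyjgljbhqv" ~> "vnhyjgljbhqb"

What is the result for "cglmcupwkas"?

sglmcupwkac

Rule — swap the first and last characters.
Doing the same to "cglmcupwkas": "sglmcupwkac".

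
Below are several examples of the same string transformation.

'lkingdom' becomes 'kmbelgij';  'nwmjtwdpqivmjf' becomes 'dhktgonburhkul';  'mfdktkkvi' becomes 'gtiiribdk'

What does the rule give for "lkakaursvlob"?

The pattern: shift every letter 2 places backward in the alphabet (wrapping around), then reverse the string.
Working it through for "lkakaursvlob": intermediate "jiyiyspqtjmz", final "zmjtqpsyiyij".

zmjtqpsyiyij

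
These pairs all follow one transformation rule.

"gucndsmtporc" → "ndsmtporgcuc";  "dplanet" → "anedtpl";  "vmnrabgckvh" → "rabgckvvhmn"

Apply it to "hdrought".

oughhtdr

Each output is the input with this applied: swap the first and last characters, then move the first 3 characters to the end (rotate left by 3).
For "hdrought", step one produces "tdroughh"; step two turns that into "oughhtdr".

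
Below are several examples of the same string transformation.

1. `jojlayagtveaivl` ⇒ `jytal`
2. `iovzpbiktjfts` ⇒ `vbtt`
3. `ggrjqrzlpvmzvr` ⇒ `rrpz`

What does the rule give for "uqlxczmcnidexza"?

lznea

Looking at the pairs, the operation is to keep one character in every 3, starting at position 3 (positions 3rd, 6th, 9th, ...).
So "uqlxczmcnidexza" becomes "lznea".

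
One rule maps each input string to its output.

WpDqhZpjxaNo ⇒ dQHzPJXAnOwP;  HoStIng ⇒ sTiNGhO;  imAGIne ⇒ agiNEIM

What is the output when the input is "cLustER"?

The rule is to move the first 2 characters to the end (rotate left by 2), then flip the case of every letter.
Working it through for "cLustER": intermediate "ustERcL", final "USTerCl".

USTerCl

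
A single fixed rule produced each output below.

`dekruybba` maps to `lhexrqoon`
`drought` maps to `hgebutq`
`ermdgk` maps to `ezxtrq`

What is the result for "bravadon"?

iebaqonn

Rule — sort the characters into reverse alphabetical order, then shift every letter 13 places forward in the alphabet (wrapping around) — i.e. ROT13.
Applying both steps to "bravadon": "vrondbaa", then "iebaqonn".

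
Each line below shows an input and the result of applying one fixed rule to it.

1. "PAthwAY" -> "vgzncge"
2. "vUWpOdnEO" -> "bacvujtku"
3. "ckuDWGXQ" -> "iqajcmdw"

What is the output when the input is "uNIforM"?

The pattern: shift every letter 6 places forward in the alphabet (wrapping around), then convert every letter to lowercase.
For "uNIforM", step one produces "aTOluxS"; step two turns that into "atoluxs".

atoluxs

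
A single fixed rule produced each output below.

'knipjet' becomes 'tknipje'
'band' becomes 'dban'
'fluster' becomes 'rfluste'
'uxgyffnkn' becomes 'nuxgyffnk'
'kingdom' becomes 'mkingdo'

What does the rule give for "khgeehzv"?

Looking at the pairs, the operation is to move the last character to the front.
So "khgeehzv" becomes "vkhgeehz".

vkhgeehz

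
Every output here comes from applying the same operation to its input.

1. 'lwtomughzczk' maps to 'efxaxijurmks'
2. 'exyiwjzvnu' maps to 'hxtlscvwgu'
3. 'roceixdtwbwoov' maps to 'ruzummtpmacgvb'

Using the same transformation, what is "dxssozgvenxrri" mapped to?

The rule is to swap the front and back halves of the string, then shift every letter 2 places backward in the alphabet (wrapping around).
Starting from "dxssozgvenxrri": after the first operation, "venxrridxssozg"; after the second, "tclvppgbvqqmxe".

tclvppgbvqqmxe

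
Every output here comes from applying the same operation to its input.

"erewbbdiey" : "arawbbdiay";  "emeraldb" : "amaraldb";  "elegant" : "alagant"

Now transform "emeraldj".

The transformation: replace every "e" with "a".
For "emeraldj" the result is "amaraldj".

amaraldj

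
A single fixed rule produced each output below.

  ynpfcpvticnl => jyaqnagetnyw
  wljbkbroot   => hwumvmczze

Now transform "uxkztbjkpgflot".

In each case the input is transformed by: shift every letter 11 places forward in the alphabet (wrapping around).
On "uxkztbjkpgflot" that produces "fivkemuvarqwze".

fivkemuvarqwze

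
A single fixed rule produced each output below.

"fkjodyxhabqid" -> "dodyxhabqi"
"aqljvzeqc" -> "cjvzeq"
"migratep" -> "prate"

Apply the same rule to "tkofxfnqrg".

The pattern: delete the first 3 characters, then move the last character to the front.
For "tkofxfnqrg", step one produces "fxfnqrg"; step two turns that into "gfxfnqr".
(Check on "migratep": → "ratep" → "prate" ✓)

gfxfnqr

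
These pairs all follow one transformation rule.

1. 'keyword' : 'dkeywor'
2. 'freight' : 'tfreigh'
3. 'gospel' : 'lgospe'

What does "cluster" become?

In each case the input is transformed by: move the last character to the front.
"cluster" → "rcluste".

rcluste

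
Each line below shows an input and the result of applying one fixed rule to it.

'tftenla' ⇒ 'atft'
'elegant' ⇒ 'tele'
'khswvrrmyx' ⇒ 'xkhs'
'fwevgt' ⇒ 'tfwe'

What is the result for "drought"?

tdro

In each case the input is transformed by: move the first 3 characters to the end (rotate left by 3), then keep only the last 4 characters.
Starting from "drought": after the first operation, "ughtdro"; after the second, "tdro".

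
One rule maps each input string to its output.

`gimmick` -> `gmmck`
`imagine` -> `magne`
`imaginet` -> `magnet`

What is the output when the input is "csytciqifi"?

csytcqf

What's happening: remove every "i".
"csytciqifi" → "csytcqf".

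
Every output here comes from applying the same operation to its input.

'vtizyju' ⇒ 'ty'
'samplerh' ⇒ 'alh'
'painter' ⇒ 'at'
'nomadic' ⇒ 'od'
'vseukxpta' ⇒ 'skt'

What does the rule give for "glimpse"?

lp

What's happening: keep one character in every 3, starting at position 2 (positions 2nd, 5th, 8th, ...).
"glimpse" → "lp".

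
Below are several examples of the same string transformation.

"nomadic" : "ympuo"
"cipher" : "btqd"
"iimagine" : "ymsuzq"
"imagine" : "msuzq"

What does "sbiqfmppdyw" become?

Looking at the pairs, the operation is to shift every letter 12 places forward in the alphabet (wrapping around), then delete the first 2 characters.
On "sbiqfmppdyw": the first step gives "enucrybbpki", and the second then gives "ucrybbpki".
(Check on "nomadic": → "zaympuo" → "ympuo" ✓)

ucrybbpki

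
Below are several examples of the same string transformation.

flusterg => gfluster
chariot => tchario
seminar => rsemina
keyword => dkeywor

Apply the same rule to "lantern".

nlanter

Each output is the input with this applied: move the last character to the front.
Doing the same to "lantern": "nlanter".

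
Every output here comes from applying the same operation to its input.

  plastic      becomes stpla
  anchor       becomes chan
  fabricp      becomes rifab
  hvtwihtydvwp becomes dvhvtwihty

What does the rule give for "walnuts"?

nuwal

The pattern: delete the last 2 characters, then move the last 2 characters to the front (rotate right by 2).
"walnuts" → "walnu" → "nuwal".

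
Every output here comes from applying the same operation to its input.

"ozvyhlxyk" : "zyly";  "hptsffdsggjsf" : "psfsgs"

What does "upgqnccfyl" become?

pqcfl

The rule is to keep every other character starting from the second (positions 2nd, 4th, 6th, ...).
Applying that to "upgqnccfyl" gives "pqcfl".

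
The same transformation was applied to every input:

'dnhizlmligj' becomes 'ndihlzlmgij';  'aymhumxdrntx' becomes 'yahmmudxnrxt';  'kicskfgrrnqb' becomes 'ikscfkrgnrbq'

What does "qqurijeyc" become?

The rule is to swap each adjacent pair of characters (1↔2, 3↔4, ...).
So "qqurijeyc" becomes "qqrujiyec".

qqrujiyec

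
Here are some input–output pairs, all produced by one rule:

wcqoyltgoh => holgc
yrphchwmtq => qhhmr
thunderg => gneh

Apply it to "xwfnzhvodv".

vnhow

The transformation: keep every other character starting from the second (positions 2nd, 4th, 6th, ...), then swap the first and last characters.
Applying both steps to "xwfnzhvodv": "wnhov", then "vnhow".
(Check on "yrphchwmtq": → "rhhmq" → "qhhmr" ✓)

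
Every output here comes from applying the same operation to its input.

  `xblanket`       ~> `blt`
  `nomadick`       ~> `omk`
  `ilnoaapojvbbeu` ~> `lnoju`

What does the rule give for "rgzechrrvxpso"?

The transformation: swap each adjacent pair of characters (1↔2, 3↔4, ...), then keep one character in every 3, starting at position 1 (positions 1st, 4th, 7th, ...).
"rgzechrrvxpso" → "grezhcrrxvspo" → "gzrvo".

gzrvo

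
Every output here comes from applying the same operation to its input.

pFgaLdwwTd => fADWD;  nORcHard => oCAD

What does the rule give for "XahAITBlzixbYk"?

AatLIBK

The pattern: flip the case of every letter, then keep every other character starting from the second (positions 2nd, 4th, 6th, ...).
Applying both steps to "XahAITBlzixbYk": "xAHaitbLZIXByK", then "AatLIBK".
(Check on "pFgaLdwwTd": → "PfGAlDWWtD" → "fADWD" ✓)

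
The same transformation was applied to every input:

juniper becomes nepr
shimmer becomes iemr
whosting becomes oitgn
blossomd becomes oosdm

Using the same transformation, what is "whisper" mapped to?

iepr

In each case the input is transformed by: swap each adjacent pair of characters (1↔2, 3↔4, ...), then delete the first 3 characters.
Applying that to "whisper" gives "iepr".
(Check on "blossomd": → "lbsoosdm" → "oosdm" ✓)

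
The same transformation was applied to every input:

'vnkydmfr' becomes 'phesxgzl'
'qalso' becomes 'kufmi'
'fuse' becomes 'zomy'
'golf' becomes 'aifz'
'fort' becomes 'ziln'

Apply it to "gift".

The transformation: shift every letter 6 places backward in the alphabet (wrapping around).
Applying that to "gift" gives "aczn".

aczn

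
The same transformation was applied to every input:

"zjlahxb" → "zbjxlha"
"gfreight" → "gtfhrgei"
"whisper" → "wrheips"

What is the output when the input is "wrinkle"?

werlikn

In each case the input is transformed by: take characters alternately from the front and the back (1st, last, 2nd, 2nd-last, ...).
Applying that to "wrinkle" gives "werlikn".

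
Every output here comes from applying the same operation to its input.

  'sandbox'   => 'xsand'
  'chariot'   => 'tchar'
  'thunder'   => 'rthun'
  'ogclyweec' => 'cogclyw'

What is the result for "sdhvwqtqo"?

osdhvwq

The pattern: move the last 3 characters to the front (rotate right by 3), then delete the first 2 characters.
For "sdhvwqtqo", step one produces "tqosdhvwq"; step two turns that into "osdhvwq".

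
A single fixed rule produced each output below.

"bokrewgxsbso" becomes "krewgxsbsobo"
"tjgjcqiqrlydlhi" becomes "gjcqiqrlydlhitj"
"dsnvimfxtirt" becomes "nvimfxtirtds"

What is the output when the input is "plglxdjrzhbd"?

The pattern: move the first 2 characters to the end (rotate left by 2).
"plglxdjrzhbd" → "glxdjrzhbdpl".

glxdjrzhbdpl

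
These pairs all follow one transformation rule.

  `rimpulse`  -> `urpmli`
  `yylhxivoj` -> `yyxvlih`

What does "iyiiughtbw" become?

yutiiihg

Looking at the pairs, the operation is to delete the last 2 characters, then sort the characters into reverse alphabetical order.
"iyiiughtbw" → "iyiiught" → "yutiiihg".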